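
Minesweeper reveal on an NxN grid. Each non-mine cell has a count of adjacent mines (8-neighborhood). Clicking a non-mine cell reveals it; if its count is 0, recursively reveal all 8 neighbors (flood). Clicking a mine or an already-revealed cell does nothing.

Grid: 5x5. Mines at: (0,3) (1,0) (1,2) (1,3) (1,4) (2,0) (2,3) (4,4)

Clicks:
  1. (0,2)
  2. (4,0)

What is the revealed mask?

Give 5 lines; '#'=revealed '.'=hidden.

Answer: ..#..
.....
.....
####.
####.

Derivation:
Click 1 (0,2) count=3: revealed 1 new [(0,2)] -> total=1
Click 2 (4,0) count=0: revealed 8 new [(3,0) (3,1) (3,2) (3,3) (4,0) (4,1) (4,2) (4,3)] -> total=9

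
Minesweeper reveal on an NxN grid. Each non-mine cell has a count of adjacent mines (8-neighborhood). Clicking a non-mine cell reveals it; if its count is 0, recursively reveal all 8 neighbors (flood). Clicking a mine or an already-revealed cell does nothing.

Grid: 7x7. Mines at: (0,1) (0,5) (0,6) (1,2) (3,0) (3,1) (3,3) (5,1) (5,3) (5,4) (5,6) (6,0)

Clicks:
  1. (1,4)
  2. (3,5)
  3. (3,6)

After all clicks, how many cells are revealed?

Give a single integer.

Answer: 12

Derivation:
Click 1 (1,4) count=1: revealed 1 new [(1,4)] -> total=1
Click 2 (3,5) count=0: revealed 11 new [(1,5) (1,6) (2,4) (2,5) (2,6) (3,4) (3,5) (3,6) (4,4) (4,5) (4,6)] -> total=12
Click 3 (3,6) count=0: revealed 0 new [(none)] -> total=12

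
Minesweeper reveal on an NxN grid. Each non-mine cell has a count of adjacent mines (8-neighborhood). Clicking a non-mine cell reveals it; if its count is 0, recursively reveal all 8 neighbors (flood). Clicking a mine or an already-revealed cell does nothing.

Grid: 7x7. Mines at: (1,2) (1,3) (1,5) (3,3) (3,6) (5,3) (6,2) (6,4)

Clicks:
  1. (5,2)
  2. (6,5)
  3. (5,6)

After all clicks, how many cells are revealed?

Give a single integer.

Click 1 (5,2) count=2: revealed 1 new [(5,2)] -> total=1
Click 2 (6,5) count=1: revealed 1 new [(6,5)] -> total=2
Click 3 (5,6) count=0: revealed 5 new [(4,5) (4,6) (5,5) (5,6) (6,6)] -> total=7

Answer: 7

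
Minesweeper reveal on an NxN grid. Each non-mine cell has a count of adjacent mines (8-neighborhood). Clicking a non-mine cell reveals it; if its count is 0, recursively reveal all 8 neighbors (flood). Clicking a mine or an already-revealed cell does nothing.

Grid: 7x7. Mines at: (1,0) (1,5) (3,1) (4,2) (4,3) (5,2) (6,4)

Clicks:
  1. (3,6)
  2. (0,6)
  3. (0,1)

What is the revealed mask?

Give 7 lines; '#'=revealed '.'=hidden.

Answer: .#....#
.......
....###
....###
....###
....###
.....##

Derivation:
Click 1 (3,6) count=0: revealed 14 new [(2,4) (2,5) (2,6) (3,4) (3,5) (3,6) (4,4) (4,5) (4,6) (5,4) (5,5) (5,6) (6,5) (6,6)] -> total=14
Click 2 (0,6) count=1: revealed 1 new [(0,6)] -> total=15
Click 3 (0,1) count=1: revealed 1 new [(0,1)] -> total=16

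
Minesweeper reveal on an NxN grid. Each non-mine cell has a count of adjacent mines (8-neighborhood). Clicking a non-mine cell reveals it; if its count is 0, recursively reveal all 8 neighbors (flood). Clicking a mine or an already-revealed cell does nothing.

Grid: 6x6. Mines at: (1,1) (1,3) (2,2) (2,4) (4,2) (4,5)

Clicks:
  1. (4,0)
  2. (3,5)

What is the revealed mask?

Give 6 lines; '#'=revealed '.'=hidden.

Answer: ......
......
##....
##...#
##....
##....

Derivation:
Click 1 (4,0) count=0: revealed 8 new [(2,0) (2,1) (3,0) (3,1) (4,0) (4,1) (5,0) (5,1)] -> total=8
Click 2 (3,5) count=2: revealed 1 new [(3,5)] -> total=9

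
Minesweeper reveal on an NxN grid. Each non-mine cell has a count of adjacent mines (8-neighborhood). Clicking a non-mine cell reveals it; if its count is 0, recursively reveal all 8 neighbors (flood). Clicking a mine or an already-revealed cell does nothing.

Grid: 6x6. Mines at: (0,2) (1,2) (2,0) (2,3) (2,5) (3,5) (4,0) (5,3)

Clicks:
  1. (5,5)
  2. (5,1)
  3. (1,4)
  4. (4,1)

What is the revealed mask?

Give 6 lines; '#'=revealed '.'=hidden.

Click 1 (5,5) count=0: revealed 4 new [(4,4) (4,5) (5,4) (5,5)] -> total=4
Click 2 (5,1) count=1: revealed 1 new [(5,1)] -> total=5
Click 3 (1,4) count=2: revealed 1 new [(1,4)] -> total=6
Click 4 (4,1) count=1: revealed 1 new [(4,1)] -> total=7

Answer: ......
....#.
......
......
.#..##
.#..##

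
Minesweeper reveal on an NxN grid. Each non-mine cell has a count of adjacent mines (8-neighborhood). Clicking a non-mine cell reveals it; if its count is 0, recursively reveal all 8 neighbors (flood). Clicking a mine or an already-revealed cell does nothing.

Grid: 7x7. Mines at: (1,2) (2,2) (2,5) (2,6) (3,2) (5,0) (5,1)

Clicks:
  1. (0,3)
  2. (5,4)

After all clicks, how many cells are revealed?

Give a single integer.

Answer: 20

Derivation:
Click 1 (0,3) count=1: revealed 1 new [(0,3)] -> total=1
Click 2 (5,4) count=0: revealed 19 new [(3,3) (3,4) (3,5) (3,6) (4,2) (4,3) (4,4) (4,5) (4,6) (5,2) (5,3) (5,4) (5,5) (5,6) (6,2) (6,3) (6,4) (6,5) (6,6)] -> total=20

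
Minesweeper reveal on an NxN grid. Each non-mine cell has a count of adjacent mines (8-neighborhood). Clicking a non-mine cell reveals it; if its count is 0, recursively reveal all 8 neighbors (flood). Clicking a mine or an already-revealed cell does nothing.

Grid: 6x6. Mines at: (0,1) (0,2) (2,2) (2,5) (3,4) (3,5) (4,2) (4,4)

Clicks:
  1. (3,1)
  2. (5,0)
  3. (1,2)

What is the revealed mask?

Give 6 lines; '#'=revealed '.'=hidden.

Click 1 (3,1) count=2: revealed 1 new [(3,1)] -> total=1
Click 2 (5,0) count=0: revealed 9 new [(1,0) (1,1) (2,0) (2,1) (3,0) (4,0) (4,1) (5,0) (5,1)] -> total=10
Click 3 (1,2) count=3: revealed 1 new [(1,2)] -> total=11

Answer: ......
###...
##....
##....
##....
##....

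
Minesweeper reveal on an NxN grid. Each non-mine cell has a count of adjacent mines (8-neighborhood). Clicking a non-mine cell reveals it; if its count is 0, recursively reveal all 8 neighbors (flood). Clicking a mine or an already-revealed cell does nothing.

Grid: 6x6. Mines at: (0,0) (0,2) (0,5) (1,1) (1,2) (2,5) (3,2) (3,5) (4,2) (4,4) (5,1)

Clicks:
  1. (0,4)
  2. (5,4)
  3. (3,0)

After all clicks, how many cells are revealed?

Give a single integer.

Click 1 (0,4) count=1: revealed 1 new [(0,4)] -> total=1
Click 2 (5,4) count=1: revealed 1 new [(5,4)] -> total=2
Click 3 (3,0) count=0: revealed 6 new [(2,0) (2,1) (3,0) (3,1) (4,0) (4,1)] -> total=8

Answer: 8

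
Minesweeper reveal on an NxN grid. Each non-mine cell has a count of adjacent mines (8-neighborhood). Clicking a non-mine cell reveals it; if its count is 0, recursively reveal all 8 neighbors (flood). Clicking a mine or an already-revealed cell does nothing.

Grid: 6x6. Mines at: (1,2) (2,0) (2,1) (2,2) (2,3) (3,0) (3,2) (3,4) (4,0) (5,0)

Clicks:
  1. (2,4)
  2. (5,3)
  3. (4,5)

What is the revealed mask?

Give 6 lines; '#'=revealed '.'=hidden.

Answer: ......
......
....#.
......
.#####
.#####

Derivation:
Click 1 (2,4) count=2: revealed 1 new [(2,4)] -> total=1
Click 2 (5,3) count=0: revealed 10 new [(4,1) (4,2) (4,3) (4,4) (4,5) (5,1) (5,2) (5,3) (5,4) (5,5)] -> total=11
Click 3 (4,5) count=1: revealed 0 new [(none)] -> total=11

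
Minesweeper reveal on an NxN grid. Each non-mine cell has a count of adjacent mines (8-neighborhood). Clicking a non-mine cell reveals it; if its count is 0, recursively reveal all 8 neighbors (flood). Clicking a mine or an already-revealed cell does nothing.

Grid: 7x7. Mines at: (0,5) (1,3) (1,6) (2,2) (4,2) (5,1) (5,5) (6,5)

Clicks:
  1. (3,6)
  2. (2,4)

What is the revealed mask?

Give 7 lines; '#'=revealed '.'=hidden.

Answer: .......
.......
...####
...####
...####
.......
.......

Derivation:
Click 1 (3,6) count=0: revealed 12 new [(2,3) (2,4) (2,5) (2,6) (3,3) (3,4) (3,5) (3,6) (4,3) (4,4) (4,5) (4,6)] -> total=12
Click 2 (2,4) count=1: revealed 0 new [(none)] -> total=12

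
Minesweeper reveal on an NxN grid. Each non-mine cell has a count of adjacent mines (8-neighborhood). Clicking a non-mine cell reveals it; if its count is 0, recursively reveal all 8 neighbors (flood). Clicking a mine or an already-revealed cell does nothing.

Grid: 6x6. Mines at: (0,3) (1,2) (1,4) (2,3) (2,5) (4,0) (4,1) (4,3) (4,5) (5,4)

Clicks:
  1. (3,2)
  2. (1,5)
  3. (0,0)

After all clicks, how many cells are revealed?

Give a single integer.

Click 1 (3,2) count=3: revealed 1 new [(3,2)] -> total=1
Click 2 (1,5) count=2: revealed 1 new [(1,5)] -> total=2
Click 3 (0,0) count=0: revealed 8 new [(0,0) (0,1) (1,0) (1,1) (2,0) (2,1) (3,0) (3,1)] -> total=10

Answer: 10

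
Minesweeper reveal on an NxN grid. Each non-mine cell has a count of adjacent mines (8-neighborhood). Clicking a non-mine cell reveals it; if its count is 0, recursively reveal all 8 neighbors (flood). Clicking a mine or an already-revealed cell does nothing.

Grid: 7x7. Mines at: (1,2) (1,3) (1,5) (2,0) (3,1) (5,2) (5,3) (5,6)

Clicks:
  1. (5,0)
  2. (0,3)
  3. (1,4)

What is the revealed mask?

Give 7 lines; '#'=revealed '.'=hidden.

Click 1 (5,0) count=0: revealed 6 new [(4,0) (4,1) (5,0) (5,1) (6,0) (6,1)] -> total=6
Click 2 (0,3) count=2: revealed 1 new [(0,3)] -> total=7
Click 3 (1,4) count=2: revealed 1 new [(1,4)] -> total=8

Answer: ...#...
....#..
.......
.......
##.....
##.....
##.....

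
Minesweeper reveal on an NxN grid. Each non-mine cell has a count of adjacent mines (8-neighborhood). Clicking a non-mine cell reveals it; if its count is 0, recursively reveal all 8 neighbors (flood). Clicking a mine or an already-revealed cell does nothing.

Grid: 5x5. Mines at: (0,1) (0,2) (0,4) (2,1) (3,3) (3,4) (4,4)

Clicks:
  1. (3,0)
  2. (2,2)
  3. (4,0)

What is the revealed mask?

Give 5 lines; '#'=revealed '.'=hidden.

Answer: .....
.....
..#..
###..
###..

Derivation:
Click 1 (3,0) count=1: revealed 1 new [(3,0)] -> total=1
Click 2 (2,2) count=2: revealed 1 new [(2,2)] -> total=2
Click 3 (4,0) count=0: revealed 5 new [(3,1) (3,2) (4,0) (4,1) (4,2)] -> total=7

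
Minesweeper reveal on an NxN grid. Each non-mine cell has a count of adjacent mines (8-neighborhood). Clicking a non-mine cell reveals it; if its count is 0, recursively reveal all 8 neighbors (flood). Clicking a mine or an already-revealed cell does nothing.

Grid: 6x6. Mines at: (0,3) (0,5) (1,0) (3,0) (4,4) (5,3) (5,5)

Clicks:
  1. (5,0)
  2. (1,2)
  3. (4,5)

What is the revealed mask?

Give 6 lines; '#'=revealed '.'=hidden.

Answer: ......
..#...
......
......
###..#
###...

Derivation:
Click 1 (5,0) count=0: revealed 6 new [(4,0) (4,1) (4,2) (5,0) (5,1) (5,2)] -> total=6
Click 2 (1,2) count=1: revealed 1 new [(1,2)] -> total=7
Click 3 (4,5) count=2: revealed 1 new [(4,5)] -> total=8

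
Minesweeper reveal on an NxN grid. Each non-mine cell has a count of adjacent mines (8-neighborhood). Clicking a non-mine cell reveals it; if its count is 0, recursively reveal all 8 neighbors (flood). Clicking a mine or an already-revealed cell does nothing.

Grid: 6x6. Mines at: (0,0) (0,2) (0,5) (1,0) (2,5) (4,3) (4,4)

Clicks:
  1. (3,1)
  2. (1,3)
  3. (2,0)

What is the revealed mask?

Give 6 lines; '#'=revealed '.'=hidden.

Click 1 (3,1) count=0: revealed 20 new [(1,1) (1,2) (1,3) (1,4) (2,0) (2,1) (2,2) (2,3) (2,4) (3,0) (3,1) (3,2) (3,3) (3,4) (4,0) (4,1) (4,2) (5,0) (5,1) (5,2)] -> total=20
Click 2 (1,3) count=1: revealed 0 new [(none)] -> total=20
Click 3 (2,0) count=1: revealed 0 new [(none)] -> total=20

Answer: ......
.####.
#####.
#####.
###...
###...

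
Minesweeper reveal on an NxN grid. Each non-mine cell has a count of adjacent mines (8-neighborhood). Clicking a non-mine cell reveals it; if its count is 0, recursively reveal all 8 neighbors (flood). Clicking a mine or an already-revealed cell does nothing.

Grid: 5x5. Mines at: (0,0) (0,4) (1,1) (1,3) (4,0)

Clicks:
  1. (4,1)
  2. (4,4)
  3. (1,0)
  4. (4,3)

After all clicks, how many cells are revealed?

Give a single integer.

Click 1 (4,1) count=1: revealed 1 new [(4,1)] -> total=1
Click 2 (4,4) count=0: revealed 11 new [(2,1) (2,2) (2,3) (2,4) (3,1) (3,2) (3,3) (3,4) (4,2) (4,3) (4,4)] -> total=12
Click 3 (1,0) count=2: revealed 1 new [(1,0)] -> total=13
Click 4 (4,3) count=0: revealed 0 new [(none)] -> total=13

Answer: 13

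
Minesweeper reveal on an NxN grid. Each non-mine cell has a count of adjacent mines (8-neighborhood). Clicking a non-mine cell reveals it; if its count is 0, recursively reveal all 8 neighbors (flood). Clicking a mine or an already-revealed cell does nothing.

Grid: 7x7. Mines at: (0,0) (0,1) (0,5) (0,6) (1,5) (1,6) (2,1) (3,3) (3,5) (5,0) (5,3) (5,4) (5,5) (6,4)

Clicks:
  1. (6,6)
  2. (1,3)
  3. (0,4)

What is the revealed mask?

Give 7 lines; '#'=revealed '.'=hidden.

Answer: ..###..
..###..
..###..
.......
.......
.......
......#

Derivation:
Click 1 (6,6) count=1: revealed 1 new [(6,6)] -> total=1
Click 2 (1,3) count=0: revealed 9 new [(0,2) (0,3) (0,4) (1,2) (1,3) (1,4) (2,2) (2,3) (2,4)] -> total=10
Click 3 (0,4) count=2: revealed 0 new [(none)] -> total=10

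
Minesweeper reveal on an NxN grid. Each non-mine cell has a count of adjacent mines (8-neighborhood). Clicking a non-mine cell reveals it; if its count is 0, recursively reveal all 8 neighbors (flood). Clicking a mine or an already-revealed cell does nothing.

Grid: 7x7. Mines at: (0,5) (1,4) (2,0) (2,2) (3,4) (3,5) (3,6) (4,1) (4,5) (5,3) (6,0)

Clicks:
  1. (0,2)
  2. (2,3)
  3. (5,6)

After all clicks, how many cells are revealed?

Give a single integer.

Answer: 10

Derivation:
Click 1 (0,2) count=0: revealed 8 new [(0,0) (0,1) (0,2) (0,3) (1,0) (1,1) (1,2) (1,3)] -> total=8
Click 2 (2,3) count=3: revealed 1 new [(2,3)] -> total=9
Click 3 (5,6) count=1: revealed 1 new [(5,6)] -> total=10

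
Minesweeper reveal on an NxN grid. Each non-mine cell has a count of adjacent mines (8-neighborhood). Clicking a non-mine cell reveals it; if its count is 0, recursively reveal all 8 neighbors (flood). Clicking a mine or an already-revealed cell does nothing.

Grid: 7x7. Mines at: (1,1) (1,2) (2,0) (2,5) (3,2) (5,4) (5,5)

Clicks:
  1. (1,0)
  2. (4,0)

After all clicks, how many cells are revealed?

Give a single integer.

Click 1 (1,0) count=2: revealed 1 new [(1,0)] -> total=1
Click 2 (4,0) count=0: revealed 14 new [(3,0) (3,1) (4,0) (4,1) (4,2) (4,3) (5,0) (5,1) (5,2) (5,3) (6,0) (6,1) (6,2) (6,3)] -> total=15

Answer: 15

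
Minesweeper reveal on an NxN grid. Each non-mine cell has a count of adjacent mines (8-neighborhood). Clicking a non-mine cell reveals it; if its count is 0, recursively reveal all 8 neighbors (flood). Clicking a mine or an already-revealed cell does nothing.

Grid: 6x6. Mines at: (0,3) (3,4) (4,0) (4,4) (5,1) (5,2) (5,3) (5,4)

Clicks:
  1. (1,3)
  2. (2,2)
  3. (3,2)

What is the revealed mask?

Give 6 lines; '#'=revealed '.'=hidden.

Click 1 (1,3) count=1: revealed 1 new [(1,3)] -> total=1
Click 2 (2,2) count=0: revealed 17 new [(0,0) (0,1) (0,2) (1,0) (1,1) (1,2) (2,0) (2,1) (2,2) (2,3) (3,0) (3,1) (3,2) (3,3) (4,1) (4,2) (4,3)] -> total=18
Click 3 (3,2) count=0: revealed 0 new [(none)] -> total=18

Answer: ###...
####..
####..
####..
.###..
......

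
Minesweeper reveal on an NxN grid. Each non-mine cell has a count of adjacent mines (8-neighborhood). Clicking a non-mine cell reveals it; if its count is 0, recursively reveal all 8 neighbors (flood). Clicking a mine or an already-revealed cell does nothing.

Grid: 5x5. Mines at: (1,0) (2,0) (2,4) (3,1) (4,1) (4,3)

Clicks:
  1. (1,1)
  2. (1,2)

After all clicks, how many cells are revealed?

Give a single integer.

Answer: 11

Derivation:
Click 1 (1,1) count=2: revealed 1 new [(1,1)] -> total=1
Click 2 (1,2) count=0: revealed 10 new [(0,1) (0,2) (0,3) (0,4) (1,2) (1,3) (1,4) (2,1) (2,2) (2,3)] -> total=11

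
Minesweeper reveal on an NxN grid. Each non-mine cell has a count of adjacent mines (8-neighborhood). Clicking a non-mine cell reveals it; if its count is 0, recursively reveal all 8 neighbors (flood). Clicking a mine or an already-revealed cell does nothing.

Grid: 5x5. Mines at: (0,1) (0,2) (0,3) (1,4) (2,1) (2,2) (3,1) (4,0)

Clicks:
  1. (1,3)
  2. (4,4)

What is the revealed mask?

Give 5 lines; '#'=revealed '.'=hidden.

Answer: .....
...#.
...##
..###
..###

Derivation:
Click 1 (1,3) count=4: revealed 1 new [(1,3)] -> total=1
Click 2 (4,4) count=0: revealed 8 new [(2,3) (2,4) (3,2) (3,3) (3,4) (4,2) (4,3) (4,4)] -> total=9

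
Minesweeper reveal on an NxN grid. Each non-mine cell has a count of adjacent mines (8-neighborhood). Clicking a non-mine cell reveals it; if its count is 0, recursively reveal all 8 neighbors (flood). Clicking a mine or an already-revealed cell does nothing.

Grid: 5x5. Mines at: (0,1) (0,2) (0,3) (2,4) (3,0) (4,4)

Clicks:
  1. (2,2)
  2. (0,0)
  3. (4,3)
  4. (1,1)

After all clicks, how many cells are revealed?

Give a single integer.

Answer: 13

Derivation:
Click 1 (2,2) count=0: revealed 12 new [(1,1) (1,2) (1,3) (2,1) (2,2) (2,3) (3,1) (3,2) (3,3) (4,1) (4,2) (4,3)] -> total=12
Click 2 (0,0) count=1: revealed 1 new [(0,0)] -> total=13
Click 3 (4,3) count=1: revealed 0 new [(none)] -> total=13
Click 4 (1,1) count=2: revealed 0 new [(none)] -> total=13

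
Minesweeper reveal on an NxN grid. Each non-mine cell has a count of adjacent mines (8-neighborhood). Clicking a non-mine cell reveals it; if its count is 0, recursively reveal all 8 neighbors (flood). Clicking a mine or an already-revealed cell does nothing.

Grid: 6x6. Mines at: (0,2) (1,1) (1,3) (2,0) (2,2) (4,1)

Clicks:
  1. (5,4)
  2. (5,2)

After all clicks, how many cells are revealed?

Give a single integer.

Answer: 19

Derivation:
Click 1 (5,4) count=0: revealed 19 new [(0,4) (0,5) (1,4) (1,5) (2,3) (2,4) (2,5) (3,2) (3,3) (3,4) (3,5) (4,2) (4,3) (4,4) (4,5) (5,2) (5,3) (5,4) (5,5)] -> total=19
Click 2 (5,2) count=1: revealed 0 new [(none)] -> total=19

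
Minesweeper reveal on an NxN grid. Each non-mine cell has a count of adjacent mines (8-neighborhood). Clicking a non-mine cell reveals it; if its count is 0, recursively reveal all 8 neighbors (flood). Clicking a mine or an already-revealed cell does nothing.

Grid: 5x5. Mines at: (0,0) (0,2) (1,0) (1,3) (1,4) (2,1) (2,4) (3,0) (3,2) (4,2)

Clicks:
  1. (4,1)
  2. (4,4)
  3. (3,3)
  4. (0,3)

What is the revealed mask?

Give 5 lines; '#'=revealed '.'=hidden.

Click 1 (4,1) count=3: revealed 1 new [(4,1)] -> total=1
Click 2 (4,4) count=0: revealed 4 new [(3,3) (3,4) (4,3) (4,4)] -> total=5
Click 3 (3,3) count=3: revealed 0 new [(none)] -> total=5
Click 4 (0,3) count=3: revealed 1 new [(0,3)] -> total=6

Answer: ...#.
.....
.....
...##
.#.##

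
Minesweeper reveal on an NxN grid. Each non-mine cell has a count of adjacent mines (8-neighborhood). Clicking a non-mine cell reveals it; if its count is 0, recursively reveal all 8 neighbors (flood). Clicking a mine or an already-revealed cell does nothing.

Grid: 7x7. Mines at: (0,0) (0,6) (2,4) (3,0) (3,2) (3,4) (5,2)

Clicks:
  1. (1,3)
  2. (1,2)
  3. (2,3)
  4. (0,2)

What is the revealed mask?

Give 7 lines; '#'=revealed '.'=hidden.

Click 1 (1,3) count=1: revealed 1 new [(1,3)] -> total=1
Click 2 (1,2) count=0: revealed 12 new [(0,1) (0,2) (0,3) (0,4) (0,5) (1,1) (1,2) (1,4) (1,5) (2,1) (2,2) (2,3)] -> total=13
Click 3 (2,3) count=3: revealed 0 new [(none)] -> total=13
Click 4 (0,2) count=0: revealed 0 new [(none)] -> total=13

Answer: .#####.
.#####.
.###...
.......
.......
.......
.......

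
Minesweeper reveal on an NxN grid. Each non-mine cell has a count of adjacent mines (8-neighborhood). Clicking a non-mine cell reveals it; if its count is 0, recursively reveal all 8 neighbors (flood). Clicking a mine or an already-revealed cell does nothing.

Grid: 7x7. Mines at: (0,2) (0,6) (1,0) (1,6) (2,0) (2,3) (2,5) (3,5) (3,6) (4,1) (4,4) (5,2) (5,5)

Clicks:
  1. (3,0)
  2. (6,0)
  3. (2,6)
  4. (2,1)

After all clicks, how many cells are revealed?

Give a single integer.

Click 1 (3,0) count=2: revealed 1 new [(3,0)] -> total=1
Click 2 (6,0) count=0: revealed 4 new [(5,0) (5,1) (6,0) (6,1)] -> total=5
Click 3 (2,6) count=4: revealed 1 new [(2,6)] -> total=6
Click 4 (2,1) count=2: revealed 1 new [(2,1)] -> total=7

Answer: 7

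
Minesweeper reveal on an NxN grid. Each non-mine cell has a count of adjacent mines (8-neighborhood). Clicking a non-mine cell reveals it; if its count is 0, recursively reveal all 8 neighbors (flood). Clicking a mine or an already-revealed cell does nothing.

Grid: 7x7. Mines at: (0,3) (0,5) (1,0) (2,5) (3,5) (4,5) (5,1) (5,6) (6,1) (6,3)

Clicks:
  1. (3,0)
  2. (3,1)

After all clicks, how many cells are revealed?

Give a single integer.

Click 1 (3,0) count=0: revealed 22 new [(1,1) (1,2) (1,3) (1,4) (2,0) (2,1) (2,2) (2,3) (2,4) (3,0) (3,1) (3,2) (3,3) (3,4) (4,0) (4,1) (4,2) (4,3) (4,4) (5,2) (5,3) (5,4)] -> total=22
Click 2 (3,1) count=0: revealed 0 new [(none)] -> total=22

Answer: 22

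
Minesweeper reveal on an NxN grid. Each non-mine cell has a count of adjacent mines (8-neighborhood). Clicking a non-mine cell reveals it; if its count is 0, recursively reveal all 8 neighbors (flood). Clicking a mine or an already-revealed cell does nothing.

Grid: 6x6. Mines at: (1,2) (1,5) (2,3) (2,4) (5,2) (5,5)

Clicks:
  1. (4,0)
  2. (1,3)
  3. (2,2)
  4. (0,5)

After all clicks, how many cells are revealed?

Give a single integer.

Click 1 (4,0) count=0: revealed 15 new [(0,0) (0,1) (1,0) (1,1) (2,0) (2,1) (2,2) (3,0) (3,1) (3,2) (4,0) (4,1) (4,2) (5,0) (5,1)] -> total=15
Click 2 (1,3) count=3: revealed 1 new [(1,3)] -> total=16
Click 3 (2,2) count=2: revealed 0 new [(none)] -> total=16
Click 4 (0,5) count=1: revealed 1 new [(0,5)] -> total=17

Answer: 17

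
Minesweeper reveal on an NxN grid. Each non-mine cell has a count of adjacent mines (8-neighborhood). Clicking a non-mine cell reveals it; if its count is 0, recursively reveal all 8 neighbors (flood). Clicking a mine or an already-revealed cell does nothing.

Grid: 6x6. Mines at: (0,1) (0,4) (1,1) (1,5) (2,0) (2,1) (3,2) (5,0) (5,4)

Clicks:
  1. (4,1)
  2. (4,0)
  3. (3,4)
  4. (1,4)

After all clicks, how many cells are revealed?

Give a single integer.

Click 1 (4,1) count=2: revealed 1 new [(4,1)] -> total=1
Click 2 (4,0) count=1: revealed 1 new [(4,0)] -> total=2
Click 3 (3,4) count=0: revealed 9 new [(2,3) (2,4) (2,5) (3,3) (3,4) (3,5) (4,3) (4,4) (4,5)] -> total=11
Click 4 (1,4) count=2: revealed 1 new [(1,4)] -> total=12

Answer: 12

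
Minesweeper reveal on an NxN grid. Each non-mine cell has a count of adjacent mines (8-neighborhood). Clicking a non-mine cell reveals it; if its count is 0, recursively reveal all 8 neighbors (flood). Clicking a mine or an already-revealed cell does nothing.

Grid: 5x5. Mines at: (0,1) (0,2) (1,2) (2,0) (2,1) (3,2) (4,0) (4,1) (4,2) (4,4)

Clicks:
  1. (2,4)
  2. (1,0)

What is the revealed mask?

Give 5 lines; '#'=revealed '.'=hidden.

Answer: ...##
#..##
...##
...##
.....

Derivation:
Click 1 (2,4) count=0: revealed 8 new [(0,3) (0,4) (1,3) (1,4) (2,3) (2,4) (3,3) (3,4)] -> total=8
Click 2 (1,0) count=3: revealed 1 new [(1,0)] -> total=9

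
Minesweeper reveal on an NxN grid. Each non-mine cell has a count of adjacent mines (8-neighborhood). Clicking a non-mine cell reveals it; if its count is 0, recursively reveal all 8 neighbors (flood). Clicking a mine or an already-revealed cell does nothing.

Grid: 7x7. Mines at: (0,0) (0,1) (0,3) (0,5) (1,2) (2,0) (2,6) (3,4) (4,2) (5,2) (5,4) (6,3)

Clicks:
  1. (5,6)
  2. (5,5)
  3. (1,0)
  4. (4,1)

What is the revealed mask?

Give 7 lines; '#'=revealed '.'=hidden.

Click 1 (5,6) count=0: revealed 8 new [(3,5) (3,6) (4,5) (4,6) (5,5) (5,6) (6,5) (6,6)] -> total=8
Click 2 (5,5) count=1: revealed 0 new [(none)] -> total=8
Click 3 (1,0) count=3: revealed 1 new [(1,0)] -> total=9
Click 4 (4,1) count=2: revealed 1 new [(4,1)] -> total=10

Answer: .......
#......
.......
.....##
.#...##
.....##
.....##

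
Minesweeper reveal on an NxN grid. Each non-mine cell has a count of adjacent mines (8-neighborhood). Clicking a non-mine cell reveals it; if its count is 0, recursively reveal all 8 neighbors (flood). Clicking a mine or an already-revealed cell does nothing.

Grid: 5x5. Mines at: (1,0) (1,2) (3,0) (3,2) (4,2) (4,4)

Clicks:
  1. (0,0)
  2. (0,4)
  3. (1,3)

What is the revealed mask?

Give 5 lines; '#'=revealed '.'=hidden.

Answer: #..##
...##
...##
...##
.....

Derivation:
Click 1 (0,0) count=1: revealed 1 new [(0,0)] -> total=1
Click 2 (0,4) count=0: revealed 8 new [(0,3) (0,4) (1,3) (1,4) (2,3) (2,4) (3,3) (3,4)] -> total=9
Click 3 (1,3) count=1: revealed 0 new [(none)] -> total=9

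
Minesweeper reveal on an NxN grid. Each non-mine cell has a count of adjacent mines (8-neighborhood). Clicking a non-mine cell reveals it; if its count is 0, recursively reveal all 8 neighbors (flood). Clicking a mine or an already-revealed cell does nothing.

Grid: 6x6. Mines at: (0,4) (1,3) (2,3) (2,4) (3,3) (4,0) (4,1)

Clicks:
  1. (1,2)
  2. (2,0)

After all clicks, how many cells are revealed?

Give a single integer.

Click 1 (1,2) count=2: revealed 1 new [(1,2)] -> total=1
Click 2 (2,0) count=0: revealed 11 new [(0,0) (0,1) (0,2) (1,0) (1,1) (2,0) (2,1) (2,2) (3,0) (3,1) (3,2)] -> total=12

Answer: 12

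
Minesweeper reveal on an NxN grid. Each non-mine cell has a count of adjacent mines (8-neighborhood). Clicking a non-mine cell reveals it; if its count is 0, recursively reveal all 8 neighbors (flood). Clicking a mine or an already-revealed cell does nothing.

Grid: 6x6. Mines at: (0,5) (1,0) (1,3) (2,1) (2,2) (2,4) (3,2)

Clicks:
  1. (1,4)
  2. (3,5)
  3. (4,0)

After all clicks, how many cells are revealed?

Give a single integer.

Click 1 (1,4) count=3: revealed 1 new [(1,4)] -> total=1
Click 2 (3,5) count=1: revealed 1 new [(3,5)] -> total=2
Click 3 (4,0) count=0: revealed 16 new [(3,0) (3,1) (3,3) (3,4) (4,0) (4,1) (4,2) (4,3) (4,4) (4,5) (5,0) (5,1) (5,2) (5,3) (5,4) (5,5)] -> total=18

Answer: 18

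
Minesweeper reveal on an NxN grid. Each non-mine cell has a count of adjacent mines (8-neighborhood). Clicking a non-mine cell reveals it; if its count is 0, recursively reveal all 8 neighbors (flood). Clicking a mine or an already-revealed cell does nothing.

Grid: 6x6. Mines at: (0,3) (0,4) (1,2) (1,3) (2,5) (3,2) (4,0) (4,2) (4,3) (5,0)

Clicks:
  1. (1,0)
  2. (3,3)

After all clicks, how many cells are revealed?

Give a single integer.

Answer: 9

Derivation:
Click 1 (1,0) count=0: revealed 8 new [(0,0) (0,1) (1,0) (1,1) (2,0) (2,1) (3,0) (3,1)] -> total=8
Click 2 (3,3) count=3: revealed 1 new [(3,3)] -> total=9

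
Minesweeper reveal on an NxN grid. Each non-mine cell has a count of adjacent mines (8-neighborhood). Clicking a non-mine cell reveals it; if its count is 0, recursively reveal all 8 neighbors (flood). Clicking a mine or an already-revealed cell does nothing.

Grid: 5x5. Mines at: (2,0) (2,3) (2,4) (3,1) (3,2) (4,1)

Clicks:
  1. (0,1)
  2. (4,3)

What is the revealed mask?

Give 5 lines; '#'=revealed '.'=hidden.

Answer: #####
#####
.....
.....
...#.

Derivation:
Click 1 (0,1) count=0: revealed 10 new [(0,0) (0,1) (0,2) (0,3) (0,4) (1,0) (1,1) (1,2) (1,3) (1,4)] -> total=10
Click 2 (4,3) count=1: revealed 1 new [(4,3)] -> total=11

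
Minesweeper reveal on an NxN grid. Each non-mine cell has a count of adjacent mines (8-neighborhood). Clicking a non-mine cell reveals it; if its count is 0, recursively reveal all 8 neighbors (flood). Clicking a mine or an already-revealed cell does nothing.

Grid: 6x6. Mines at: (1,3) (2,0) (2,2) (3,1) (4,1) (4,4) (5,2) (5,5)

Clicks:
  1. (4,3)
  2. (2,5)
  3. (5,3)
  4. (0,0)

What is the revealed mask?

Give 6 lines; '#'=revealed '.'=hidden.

Click 1 (4,3) count=2: revealed 1 new [(4,3)] -> total=1
Click 2 (2,5) count=0: revealed 8 new [(0,4) (0,5) (1,4) (1,5) (2,4) (2,5) (3,4) (3,5)] -> total=9
Click 3 (5,3) count=2: revealed 1 new [(5,3)] -> total=10
Click 4 (0,0) count=0: revealed 6 new [(0,0) (0,1) (0,2) (1,0) (1,1) (1,2)] -> total=16

Answer: ###.##
###.##
....##
....##
...#..
...#..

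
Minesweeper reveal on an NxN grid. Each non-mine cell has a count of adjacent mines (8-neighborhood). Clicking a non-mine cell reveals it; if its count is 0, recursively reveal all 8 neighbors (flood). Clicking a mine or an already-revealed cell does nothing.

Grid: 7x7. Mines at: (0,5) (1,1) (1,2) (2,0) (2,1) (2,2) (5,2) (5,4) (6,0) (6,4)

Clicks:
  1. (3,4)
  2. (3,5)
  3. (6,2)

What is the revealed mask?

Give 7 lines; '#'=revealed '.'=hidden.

Answer: .......
...####
...####
...####
...####
.....##
..#..##

Derivation:
Click 1 (3,4) count=0: revealed 20 new [(1,3) (1,4) (1,5) (1,6) (2,3) (2,4) (2,5) (2,6) (3,3) (3,4) (3,5) (3,6) (4,3) (4,4) (4,5) (4,6) (5,5) (5,6) (6,5) (6,6)] -> total=20
Click 2 (3,5) count=0: revealed 0 new [(none)] -> total=20
Click 3 (6,2) count=1: revealed 1 new [(6,2)] -> total=21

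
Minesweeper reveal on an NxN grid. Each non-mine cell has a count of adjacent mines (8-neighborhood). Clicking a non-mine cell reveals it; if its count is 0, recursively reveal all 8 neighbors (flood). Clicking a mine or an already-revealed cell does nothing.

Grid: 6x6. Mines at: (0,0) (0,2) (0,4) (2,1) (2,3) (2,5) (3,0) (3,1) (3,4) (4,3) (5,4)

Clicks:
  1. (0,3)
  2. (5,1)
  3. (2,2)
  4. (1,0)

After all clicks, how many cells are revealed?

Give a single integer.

Click 1 (0,3) count=2: revealed 1 new [(0,3)] -> total=1
Click 2 (5,1) count=0: revealed 6 new [(4,0) (4,1) (4,2) (5,0) (5,1) (5,2)] -> total=7
Click 3 (2,2) count=3: revealed 1 new [(2,2)] -> total=8
Click 4 (1,0) count=2: revealed 1 new [(1,0)] -> total=9

Answer: 9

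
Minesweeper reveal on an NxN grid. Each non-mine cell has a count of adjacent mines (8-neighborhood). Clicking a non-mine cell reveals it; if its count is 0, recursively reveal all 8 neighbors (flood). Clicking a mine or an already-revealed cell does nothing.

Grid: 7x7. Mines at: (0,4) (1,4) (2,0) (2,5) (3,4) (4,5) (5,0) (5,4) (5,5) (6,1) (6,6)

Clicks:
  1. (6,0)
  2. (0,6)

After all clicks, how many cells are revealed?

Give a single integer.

Answer: 5

Derivation:
Click 1 (6,0) count=2: revealed 1 new [(6,0)] -> total=1
Click 2 (0,6) count=0: revealed 4 new [(0,5) (0,6) (1,5) (1,6)] -> total=5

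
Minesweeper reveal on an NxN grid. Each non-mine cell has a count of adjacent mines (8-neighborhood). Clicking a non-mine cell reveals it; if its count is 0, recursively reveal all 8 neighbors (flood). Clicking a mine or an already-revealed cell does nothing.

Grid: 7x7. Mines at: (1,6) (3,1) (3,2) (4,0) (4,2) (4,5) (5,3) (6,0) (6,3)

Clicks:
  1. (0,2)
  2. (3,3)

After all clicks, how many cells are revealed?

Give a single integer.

Answer: 21

Derivation:
Click 1 (0,2) count=0: revealed 21 new [(0,0) (0,1) (0,2) (0,3) (0,4) (0,5) (1,0) (1,1) (1,2) (1,3) (1,4) (1,5) (2,0) (2,1) (2,2) (2,3) (2,4) (2,5) (3,3) (3,4) (3,5)] -> total=21
Click 2 (3,3) count=2: revealed 0 new [(none)] -> total=21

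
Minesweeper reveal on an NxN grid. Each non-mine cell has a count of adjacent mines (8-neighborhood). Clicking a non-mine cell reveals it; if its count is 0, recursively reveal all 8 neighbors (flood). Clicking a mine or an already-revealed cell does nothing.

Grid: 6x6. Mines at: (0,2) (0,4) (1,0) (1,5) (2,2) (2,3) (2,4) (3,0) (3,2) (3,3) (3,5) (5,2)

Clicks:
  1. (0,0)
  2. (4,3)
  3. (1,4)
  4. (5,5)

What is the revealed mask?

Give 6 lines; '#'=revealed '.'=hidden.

Click 1 (0,0) count=1: revealed 1 new [(0,0)] -> total=1
Click 2 (4,3) count=3: revealed 1 new [(4,3)] -> total=2
Click 3 (1,4) count=4: revealed 1 new [(1,4)] -> total=3
Click 4 (5,5) count=0: revealed 5 new [(4,4) (4,5) (5,3) (5,4) (5,5)] -> total=8

Answer: #.....
....#.
......
......
...###
...###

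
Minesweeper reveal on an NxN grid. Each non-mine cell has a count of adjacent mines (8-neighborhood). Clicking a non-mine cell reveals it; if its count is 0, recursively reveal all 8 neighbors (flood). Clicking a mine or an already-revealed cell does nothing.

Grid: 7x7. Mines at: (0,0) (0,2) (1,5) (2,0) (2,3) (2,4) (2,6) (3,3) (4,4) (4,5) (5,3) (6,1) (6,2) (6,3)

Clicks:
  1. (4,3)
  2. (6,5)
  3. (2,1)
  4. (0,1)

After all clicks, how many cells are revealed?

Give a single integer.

Answer: 9

Derivation:
Click 1 (4,3) count=3: revealed 1 new [(4,3)] -> total=1
Click 2 (6,5) count=0: revealed 6 new [(5,4) (5,5) (5,6) (6,4) (6,5) (6,6)] -> total=7
Click 3 (2,1) count=1: revealed 1 new [(2,1)] -> total=8
Click 4 (0,1) count=2: revealed 1 new [(0,1)] -> total=9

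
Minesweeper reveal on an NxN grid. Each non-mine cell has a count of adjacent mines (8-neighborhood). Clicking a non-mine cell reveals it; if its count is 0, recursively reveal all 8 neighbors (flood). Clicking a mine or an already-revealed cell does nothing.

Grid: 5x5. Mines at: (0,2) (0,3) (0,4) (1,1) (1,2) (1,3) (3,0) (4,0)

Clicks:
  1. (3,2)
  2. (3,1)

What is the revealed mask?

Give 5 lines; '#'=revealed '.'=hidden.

Click 1 (3,2) count=0: revealed 12 new [(2,1) (2,2) (2,3) (2,4) (3,1) (3,2) (3,3) (3,4) (4,1) (4,2) (4,3) (4,4)] -> total=12
Click 2 (3,1) count=2: revealed 0 new [(none)] -> total=12

Answer: .....
.....
.####
.####
.####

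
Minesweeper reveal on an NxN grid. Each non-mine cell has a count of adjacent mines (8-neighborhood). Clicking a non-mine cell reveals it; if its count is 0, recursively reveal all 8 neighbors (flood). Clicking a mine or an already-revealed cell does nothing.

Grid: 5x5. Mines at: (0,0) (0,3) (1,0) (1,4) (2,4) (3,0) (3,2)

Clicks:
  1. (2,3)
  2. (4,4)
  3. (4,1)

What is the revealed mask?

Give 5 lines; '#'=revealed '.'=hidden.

Answer: .....
.....
...#.
...##
.#.##

Derivation:
Click 1 (2,3) count=3: revealed 1 new [(2,3)] -> total=1
Click 2 (4,4) count=0: revealed 4 new [(3,3) (3,4) (4,3) (4,4)] -> total=5
Click 3 (4,1) count=2: revealed 1 new [(4,1)] -> total=6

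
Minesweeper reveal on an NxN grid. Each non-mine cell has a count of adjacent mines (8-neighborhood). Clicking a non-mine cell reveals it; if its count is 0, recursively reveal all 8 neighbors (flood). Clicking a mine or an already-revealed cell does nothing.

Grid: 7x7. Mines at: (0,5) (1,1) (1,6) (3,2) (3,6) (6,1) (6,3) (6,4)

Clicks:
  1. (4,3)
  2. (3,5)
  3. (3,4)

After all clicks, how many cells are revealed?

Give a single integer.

Click 1 (4,3) count=1: revealed 1 new [(4,3)] -> total=1
Click 2 (3,5) count=1: revealed 1 new [(3,5)] -> total=2
Click 3 (3,4) count=0: revealed 18 new [(0,2) (0,3) (0,4) (1,2) (1,3) (1,4) (1,5) (2,2) (2,3) (2,4) (2,5) (3,3) (3,4) (4,4) (4,5) (5,3) (5,4) (5,5)] -> total=20

Answer: 20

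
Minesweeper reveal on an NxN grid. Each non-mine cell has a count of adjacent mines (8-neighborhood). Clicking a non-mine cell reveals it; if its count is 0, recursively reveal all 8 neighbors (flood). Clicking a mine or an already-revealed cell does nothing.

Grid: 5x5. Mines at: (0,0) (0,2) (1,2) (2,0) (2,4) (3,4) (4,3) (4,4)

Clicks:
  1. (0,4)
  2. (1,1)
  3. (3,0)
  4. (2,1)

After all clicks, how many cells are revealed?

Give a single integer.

Answer: 7

Derivation:
Click 1 (0,4) count=0: revealed 4 new [(0,3) (0,4) (1,3) (1,4)] -> total=4
Click 2 (1,1) count=4: revealed 1 new [(1,1)] -> total=5
Click 3 (3,0) count=1: revealed 1 new [(3,0)] -> total=6
Click 4 (2,1) count=2: revealed 1 new [(2,1)] -> total=7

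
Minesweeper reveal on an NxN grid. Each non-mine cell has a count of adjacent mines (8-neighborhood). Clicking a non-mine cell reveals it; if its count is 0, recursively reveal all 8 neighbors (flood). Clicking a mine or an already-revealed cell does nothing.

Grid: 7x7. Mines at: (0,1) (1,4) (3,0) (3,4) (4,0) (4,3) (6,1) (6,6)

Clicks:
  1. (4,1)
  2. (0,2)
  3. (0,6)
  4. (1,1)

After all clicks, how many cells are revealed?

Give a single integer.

Click 1 (4,1) count=2: revealed 1 new [(4,1)] -> total=1
Click 2 (0,2) count=1: revealed 1 new [(0,2)] -> total=2
Click 3 (0,6) count=0: revealed 12 new [(0,5) (0,6) (1,5) (1,6) (2,5) (2,6) (3,5) (3,6) (4,5) (4,6) (5,5) (5,6)] -> total=14
Click 4 (1,1) count=1: revealed 1 new [(1,1)] -> total=15

Answer: 15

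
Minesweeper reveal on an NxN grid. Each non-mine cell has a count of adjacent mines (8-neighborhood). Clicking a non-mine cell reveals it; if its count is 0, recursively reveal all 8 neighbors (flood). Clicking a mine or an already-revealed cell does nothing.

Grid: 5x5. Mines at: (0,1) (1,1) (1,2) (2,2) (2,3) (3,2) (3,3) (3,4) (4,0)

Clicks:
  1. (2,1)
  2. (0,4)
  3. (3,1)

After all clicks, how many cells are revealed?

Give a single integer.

Answer: 6

Derivation:
Click 1 (2,1) count=4: revealed 1 new [(2,1)] -> total=1
Click 2 (0,4) count=0: revealed 4 new [(0,3) (0,4) (1,3) (1,4)] -> total=5
Click 3 (3,1) count=3: revealed 1 new [(3,1)] -> total=6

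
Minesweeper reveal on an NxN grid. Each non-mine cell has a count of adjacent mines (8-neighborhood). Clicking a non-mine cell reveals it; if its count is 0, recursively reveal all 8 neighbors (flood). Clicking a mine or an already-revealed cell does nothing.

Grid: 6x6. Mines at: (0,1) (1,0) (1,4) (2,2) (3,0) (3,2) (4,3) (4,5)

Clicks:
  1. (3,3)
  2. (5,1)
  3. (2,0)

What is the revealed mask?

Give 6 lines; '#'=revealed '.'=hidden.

Click 1 (3,3) count=3: revealed 1 new [(3,3)] -> total=1
Click 2 (5,1) count=0: revealed 6 new [(4,0) (4,1) (4,2) (5,0) (5,1) (5,2)] -> total=7
Click 3 (2,0) count=2: revealed 1 new [(2,0)] -> total=8

Answer: ......
......
#.....
...#..
###...
###...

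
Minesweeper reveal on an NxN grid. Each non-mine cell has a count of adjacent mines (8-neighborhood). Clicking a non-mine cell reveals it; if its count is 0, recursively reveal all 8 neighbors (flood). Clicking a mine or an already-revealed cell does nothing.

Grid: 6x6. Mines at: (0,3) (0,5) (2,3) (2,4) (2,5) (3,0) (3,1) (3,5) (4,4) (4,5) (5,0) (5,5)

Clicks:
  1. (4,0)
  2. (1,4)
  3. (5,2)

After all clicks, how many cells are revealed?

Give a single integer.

Click 1 (4,0) count=3: revealed 1 new [(4,0)] -> total=1
Click 2 (1,4) count=5: revealed 1 new [(1,4)] -> total=2
Click 3 (5,2) count=0: revealed 6 new [(4,1) (4,2) (4,3) (5,1) (5,2) (5,3)] -> total=8

Answer: 8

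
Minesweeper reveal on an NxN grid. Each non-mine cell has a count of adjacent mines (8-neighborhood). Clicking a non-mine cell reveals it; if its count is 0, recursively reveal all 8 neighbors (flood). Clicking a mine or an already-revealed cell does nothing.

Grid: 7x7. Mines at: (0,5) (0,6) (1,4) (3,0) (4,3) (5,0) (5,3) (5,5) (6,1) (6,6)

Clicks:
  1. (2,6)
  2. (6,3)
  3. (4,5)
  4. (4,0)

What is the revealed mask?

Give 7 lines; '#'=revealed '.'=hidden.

Answer: .......
.....##
....###
....###
#...###
.......
...#...

Derivation:
Click 1 (2,6) count=0: revealed 11 new [(1,5) (1,6) (2,4) (2,5) (2,6) (3,4) (3,5) (3,6) (4,4) (4,5) (4,6)] -> total=11
Click 2 (6,3) count=1: revealed 1 new [(6,3)] -> total=12
Click 3 (4,5) count=1: revealed 0 new [(none)] -> total=12
Click 4 (4,0) count=2: revealed 1 new [(4,0)] -> total=13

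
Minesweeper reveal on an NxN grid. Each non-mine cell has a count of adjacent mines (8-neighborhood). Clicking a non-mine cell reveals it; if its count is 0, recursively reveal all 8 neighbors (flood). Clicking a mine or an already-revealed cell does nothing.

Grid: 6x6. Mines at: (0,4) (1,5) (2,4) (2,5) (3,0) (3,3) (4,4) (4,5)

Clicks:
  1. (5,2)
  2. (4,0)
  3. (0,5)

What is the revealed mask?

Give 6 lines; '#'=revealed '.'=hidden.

Click 1 (5,2) count=0: revealed 8 new [(4,0) (4,1) (4,2) (4,3) (5,0) (5,1) (5,2) (5,3)] -> total=8
Click 2 (4,0) count=1: revealed 0 new [(none)] -> total=8
Click 3 (0,5) count=2: revealed 1 new [(0,5)] -> total=9

Answer: .....#
......
......
......
####..
####..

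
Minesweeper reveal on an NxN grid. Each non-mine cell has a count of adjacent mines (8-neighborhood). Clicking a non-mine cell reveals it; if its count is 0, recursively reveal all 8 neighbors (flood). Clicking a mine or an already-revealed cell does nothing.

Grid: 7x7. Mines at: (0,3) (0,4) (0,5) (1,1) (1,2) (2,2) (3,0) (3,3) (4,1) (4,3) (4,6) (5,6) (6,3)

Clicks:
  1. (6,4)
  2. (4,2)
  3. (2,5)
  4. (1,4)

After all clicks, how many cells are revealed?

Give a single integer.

Click 1 (6,4) count=1: revealed 1 new [(6,4)] -> total=1
Click 2 (4,2) count=3: revealed 1 new [(4,2)] -> total=2
Click 3 (2,5) count=0: revealed 9 new [(1,4) (1,5) (1,6) (2,4) (2,5) (2,6) (3,4) (3,5) (3,6)] -> total=11
Click 4 (1,4) count=3: revealed 0 new [(none)] -> total=11

Answer: 11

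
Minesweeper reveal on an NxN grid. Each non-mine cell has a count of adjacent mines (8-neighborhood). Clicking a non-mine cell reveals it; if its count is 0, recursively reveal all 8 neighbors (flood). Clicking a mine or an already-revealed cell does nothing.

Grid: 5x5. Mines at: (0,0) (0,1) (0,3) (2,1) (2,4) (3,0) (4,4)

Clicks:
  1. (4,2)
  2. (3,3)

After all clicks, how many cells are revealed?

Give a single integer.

Click 1 (4,2) count=0: revealed 6 new [(3,1) (3,2) (3,3) (4,1) (4,2) (4,3)] -> total=6
Click 2 (3,3) count=2: revealed 0 new [(none)] -> total=6

Answer: 6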